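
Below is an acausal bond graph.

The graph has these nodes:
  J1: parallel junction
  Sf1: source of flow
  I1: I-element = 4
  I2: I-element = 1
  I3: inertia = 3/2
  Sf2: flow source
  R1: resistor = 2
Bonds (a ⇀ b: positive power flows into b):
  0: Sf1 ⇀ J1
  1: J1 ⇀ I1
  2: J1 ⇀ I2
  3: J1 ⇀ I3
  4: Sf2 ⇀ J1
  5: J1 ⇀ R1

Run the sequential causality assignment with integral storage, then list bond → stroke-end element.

bond 0 →Sf1  (Sf1 (Sf) sets flow on bond)
bond 4 →Sf2  (Sf2 (Sf) sets flow on bond)
bond 1 →I1  (I1: I, integral causality)
bond 2 →I2  (I2 outputs flow p/I2)
bond 3 →I3  (prefer integral on I3)
bond 5 →J1  (only one effort-in slot at J1)

bond 0 stroke→Sf1
bond 1 stroke→I1
bond 2 stroke→I2
bond 3 stroke→I3
bond 4 stroke→Sf2
bond 5 stroke→J1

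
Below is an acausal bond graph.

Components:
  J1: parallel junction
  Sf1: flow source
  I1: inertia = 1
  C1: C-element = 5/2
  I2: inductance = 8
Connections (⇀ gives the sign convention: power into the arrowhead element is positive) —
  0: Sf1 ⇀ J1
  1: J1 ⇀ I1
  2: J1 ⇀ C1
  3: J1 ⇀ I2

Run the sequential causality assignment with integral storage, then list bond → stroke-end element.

bond 0 stroke→Sf1
bond 1 stroke→I1
bond 2 stroke→J1
bond 3 stroke→I2

bond 0 stroke at Sf1  (Sf1: flow source, stroke at near end)
bond 1 stroke at I1  (I1: I, integral causality)
bond 2 stroke at J1  (C1: C, integral causality)
bond 3 stroke at I2  (0-jn J1 has e-setter on 2)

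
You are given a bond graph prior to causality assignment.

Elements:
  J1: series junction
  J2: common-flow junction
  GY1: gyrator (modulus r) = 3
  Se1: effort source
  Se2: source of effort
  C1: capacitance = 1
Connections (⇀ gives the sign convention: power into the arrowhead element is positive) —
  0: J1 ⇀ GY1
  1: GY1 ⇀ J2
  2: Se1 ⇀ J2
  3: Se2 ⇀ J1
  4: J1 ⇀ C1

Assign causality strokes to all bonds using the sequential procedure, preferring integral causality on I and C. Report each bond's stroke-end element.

#2 stroke at J2  (Se1: effort source, stroke at far end)
#3 stroke at J1  (Se2: effort source, stroke at far end)
#1 stroke at GY1  (J2: last free bond brings flow in)
#0 stroke at GY1  (GY GY1: same side as bond 1)
#4 stroke at J1  (1-jn J1 has f-setter on 0)

bond 0 |GY1
bond 1 |GY1
bond 2 |J2
bond 3 |J1
bond 4 |J1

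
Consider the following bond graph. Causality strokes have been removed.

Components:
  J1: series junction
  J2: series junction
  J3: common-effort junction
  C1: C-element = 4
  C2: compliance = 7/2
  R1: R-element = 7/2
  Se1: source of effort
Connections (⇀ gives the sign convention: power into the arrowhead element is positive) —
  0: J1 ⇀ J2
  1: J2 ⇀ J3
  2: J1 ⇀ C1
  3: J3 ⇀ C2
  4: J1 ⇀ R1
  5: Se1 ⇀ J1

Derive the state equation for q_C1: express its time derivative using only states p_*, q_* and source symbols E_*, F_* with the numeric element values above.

bond 5 stroke→J1  (Se1 fixes effort; stroke away)
bond 2 stroke→J1  (C1 outputs effort q/C1)
bond 3 stroke→J3  (prefer integral on C2)
bond 1 stroke→J2  (J3: bond 3 brought effort, rest push out)
bond 0 stroke→J1  (J2 needs exactly one f-in)
bond 4 stroke→R1  (closing 1-jn rule on J1)

dq_C1/dt = 2*E_Se1/7 - q_C1/14 - 4*q_C2/49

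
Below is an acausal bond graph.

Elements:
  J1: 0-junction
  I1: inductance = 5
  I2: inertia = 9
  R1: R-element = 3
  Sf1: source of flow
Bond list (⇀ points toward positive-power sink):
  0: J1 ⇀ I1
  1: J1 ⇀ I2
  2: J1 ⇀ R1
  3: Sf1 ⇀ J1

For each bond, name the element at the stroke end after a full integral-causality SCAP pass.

b3 →Sf1  (Sf1 fixes flow; stroke at Sf1)
b0 →I1  (I1 integral (f out))
b1 →I2  (I2: I, integral causality)
b2 →J1  (only one effort-in slot at J1)

bond 0 stroke at I1
bond 1 stroke at I2
bond 2 stroke at J1
bond 3 stroke at Sf1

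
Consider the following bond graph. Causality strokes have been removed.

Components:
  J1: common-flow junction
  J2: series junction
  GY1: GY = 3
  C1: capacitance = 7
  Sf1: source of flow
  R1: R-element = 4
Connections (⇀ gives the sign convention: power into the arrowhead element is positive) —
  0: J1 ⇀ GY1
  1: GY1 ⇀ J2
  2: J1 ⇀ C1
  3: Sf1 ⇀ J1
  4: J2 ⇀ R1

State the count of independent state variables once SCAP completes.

1  (C1 all integral)

bond 3 stroke→Sf1  (Sf1 (Sf) sets flow on bond)
bond 0 stroke→J1  (1-jn J1 has f-setter on 3)
bond 2 stroke→J1  (1-jn J1 has f-setter on 3)
bond 1 stroke→J2  (GY1 both-in/both-out from 0)
bond 4 stroke→R1  (only one flow-in slot at J2)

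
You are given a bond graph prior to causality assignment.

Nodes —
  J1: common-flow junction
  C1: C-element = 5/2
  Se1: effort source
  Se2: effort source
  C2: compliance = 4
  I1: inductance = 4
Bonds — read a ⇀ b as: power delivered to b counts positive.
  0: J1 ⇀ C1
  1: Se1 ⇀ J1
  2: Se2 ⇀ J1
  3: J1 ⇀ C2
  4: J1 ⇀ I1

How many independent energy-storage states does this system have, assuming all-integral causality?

3  (C1, C2, I1 all integral)

bond 1 |J1  (Se1: effort source, stroke at far end)
bond 2 |J1  (source Se2 imposes e)
bond 0 |J1  (prefer integral on C1)
bond 3 |J1  (C2 integral (e out))
bond 4 |I1  (J1: last free bond brings flow in)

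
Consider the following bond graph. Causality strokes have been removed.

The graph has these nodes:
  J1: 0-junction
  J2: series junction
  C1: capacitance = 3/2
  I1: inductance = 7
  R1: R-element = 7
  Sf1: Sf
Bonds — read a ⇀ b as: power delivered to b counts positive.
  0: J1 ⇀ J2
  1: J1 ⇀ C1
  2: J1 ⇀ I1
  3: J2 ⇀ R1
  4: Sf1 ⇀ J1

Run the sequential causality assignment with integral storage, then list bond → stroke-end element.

β4 |Sf1  (Sf1 (Sf) sets flow on bond)
β1 |J1  (C1: C, integral causality)
β0 |J2  (J1 effort already set via bond 1)
β2 |I1  (J1: bond 1 brought effort, rest push out)
β3 |R1  (closing 1-jn rule on J2)

bond 0 |J2
bond 1 |J1
bond 2 |I1
bond 3 |R1
bond 4 |Sf1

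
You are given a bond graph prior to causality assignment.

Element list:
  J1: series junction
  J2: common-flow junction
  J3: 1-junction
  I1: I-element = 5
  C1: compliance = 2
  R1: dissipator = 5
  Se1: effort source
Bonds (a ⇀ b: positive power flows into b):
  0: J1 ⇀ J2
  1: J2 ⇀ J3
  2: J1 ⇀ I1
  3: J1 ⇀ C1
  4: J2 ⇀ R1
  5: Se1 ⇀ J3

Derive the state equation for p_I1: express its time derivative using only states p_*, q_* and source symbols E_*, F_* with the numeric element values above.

dp_I1/dt = E_Se1 - p_I1 - q_C1/2

β5 |J3  (Se1 (Se) sets effort on bond)
β1 |J2  (J3 needs exactly one f-in)
β2 |I1  (I1 outputs flow p/I1)
β0 |J1  (J1: bond 2 brought flow, rest push out)
β3 |J1  (1-jn J1 has f-setter on 2)
β4 |J2  (J2 flow already set via bond 0)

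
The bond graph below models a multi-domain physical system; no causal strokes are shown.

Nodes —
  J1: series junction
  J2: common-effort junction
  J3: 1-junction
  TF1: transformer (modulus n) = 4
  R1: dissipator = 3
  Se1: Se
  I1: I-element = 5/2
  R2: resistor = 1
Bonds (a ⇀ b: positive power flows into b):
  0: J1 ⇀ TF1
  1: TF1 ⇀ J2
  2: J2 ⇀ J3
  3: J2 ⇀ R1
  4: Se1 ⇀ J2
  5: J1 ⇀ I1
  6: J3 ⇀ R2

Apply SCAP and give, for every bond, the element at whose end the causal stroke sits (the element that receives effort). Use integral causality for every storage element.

bond 4 |J2  (source Se1 imposes e)
bond 1 |TF1  (0-jn J2 has e-setter on 4)
bond 2 |J3  (J2: bond 4 brought effort, rest push out)
bond 3 |R1  (J2 effort already set via bond 4)
bond 6 |R2  (J3: last free bond brings flow in)
bond 0 |J1  (TF1: transformer flips bond 1)
bond 5 |I1  (closing 1-jn rule on J1)

b0 stroke→J1
b1 stroke→TF1
b2 stroke→J3
b3 stroke→R1
b4 stroke→J2
b5 stroke→I1
b6 stroke→R2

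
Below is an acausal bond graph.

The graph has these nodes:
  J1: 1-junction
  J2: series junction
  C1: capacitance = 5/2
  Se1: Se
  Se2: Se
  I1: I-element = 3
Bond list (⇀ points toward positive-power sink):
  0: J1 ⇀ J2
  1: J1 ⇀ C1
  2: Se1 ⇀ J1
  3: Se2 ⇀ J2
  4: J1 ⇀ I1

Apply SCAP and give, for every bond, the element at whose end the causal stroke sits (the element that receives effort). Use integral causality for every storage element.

b2 |J1  (Se1: effort source, stroke at far end)
b3 |J2  (source Se2 imposes e)
b0 |J1  (J2 needs exactly one f-in)
b1 |J1  (prefer integral on C1)
b4 |I1  (only one flow-in slot at J1)

#0 stroke at J1
#1 stroke at J1
#2 stroke at J1
#3 stroke at J2
#4 stroke at I1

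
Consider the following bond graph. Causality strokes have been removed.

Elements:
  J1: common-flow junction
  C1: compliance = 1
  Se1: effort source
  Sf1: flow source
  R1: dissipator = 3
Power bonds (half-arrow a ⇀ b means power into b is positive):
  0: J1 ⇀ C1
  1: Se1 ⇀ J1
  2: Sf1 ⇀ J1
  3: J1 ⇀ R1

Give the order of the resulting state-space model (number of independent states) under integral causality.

1  (C1 all integral)

β1 stroke at J1  (Se1 (Se) sets effort on bond)
β2 stroke at Sf1  (Sf1: flow source, stroke at near end)
β0 stroke at J1  (1-jn J1 has f-setter on 2)
β3 stroke at J1  (common-f at J1 fixed by 2)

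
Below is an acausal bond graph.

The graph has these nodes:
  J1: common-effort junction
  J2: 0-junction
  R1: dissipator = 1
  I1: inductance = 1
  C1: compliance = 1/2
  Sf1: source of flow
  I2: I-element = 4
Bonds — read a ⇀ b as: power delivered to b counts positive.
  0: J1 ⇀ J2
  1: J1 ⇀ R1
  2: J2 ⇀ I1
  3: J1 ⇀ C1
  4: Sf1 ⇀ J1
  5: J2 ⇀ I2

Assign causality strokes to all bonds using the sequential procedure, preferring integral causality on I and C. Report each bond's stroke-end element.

β0 stroke→J2
β1 stroke→R1
β2 stroke→I1
β3 stroke→J1
β4 stroke→Sf1
β5 stroke→I2

#4 |Sf1  (Sf1 fixes flow; stroke at Sf1)
#2 |I1  (I1 integral (f out))
#3 |J1  (prefer integral on C1)
#0 |J2  (common-e at J1 fixed by 3)
#1 |R1  (0-jn J1 has e-setter on 3)
#5 |I2  (common-e at J2 fixed by 0)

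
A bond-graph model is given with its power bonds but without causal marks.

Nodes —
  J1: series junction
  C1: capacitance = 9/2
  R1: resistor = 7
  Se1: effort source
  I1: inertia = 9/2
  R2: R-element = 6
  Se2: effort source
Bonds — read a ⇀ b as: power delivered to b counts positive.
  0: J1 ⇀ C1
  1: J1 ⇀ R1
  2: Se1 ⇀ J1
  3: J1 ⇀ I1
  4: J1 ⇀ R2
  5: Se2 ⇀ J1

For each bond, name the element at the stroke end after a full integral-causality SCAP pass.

bond 2 |J1  (Se1 fixes effort; stroke away)
bond 5 |J1  (source Se2 imposes e)
bond 0 |J1  (C1 integral (e out))
bond 3 |I1  (I1 outputs flow p/I1)
bond 1 |J1  (1-jn J1 has f-setter on 3)
bond 4 |J1  (J1: bond 3 brought flow, rest push out)

#0 →J1
#1 →J1
#2 →J1
#3 →I1
#4 →J1
#5 →J1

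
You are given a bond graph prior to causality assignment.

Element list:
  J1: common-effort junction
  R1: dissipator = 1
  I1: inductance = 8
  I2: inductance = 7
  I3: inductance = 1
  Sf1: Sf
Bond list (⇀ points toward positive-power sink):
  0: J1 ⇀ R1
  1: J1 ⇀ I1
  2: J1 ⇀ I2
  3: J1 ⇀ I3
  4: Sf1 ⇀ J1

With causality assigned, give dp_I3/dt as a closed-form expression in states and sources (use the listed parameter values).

dp_I3/dt = F_Sf1 - p_I1/8 - p_I2/7 - p_I3

#4 stroke at Sf1  (Sf1: flow source, stroke at near end)
#1 stroke at I1  (I1 integral (f out))
#2 stroke at I2  (I2 integral (f out))
#3 stroke at I3  (I3 outputs flow p/I3)
#0 stroke at J1  (closing 0-jn rule on J1)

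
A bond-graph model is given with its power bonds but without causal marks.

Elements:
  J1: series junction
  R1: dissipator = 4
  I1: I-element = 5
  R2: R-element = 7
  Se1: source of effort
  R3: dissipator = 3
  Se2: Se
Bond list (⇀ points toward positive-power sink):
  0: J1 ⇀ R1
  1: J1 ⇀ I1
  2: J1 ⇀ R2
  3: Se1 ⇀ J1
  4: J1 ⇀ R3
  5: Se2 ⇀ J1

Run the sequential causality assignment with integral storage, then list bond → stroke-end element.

#3 →J1  (Se1 (Se) sets effort on bond)
#5 →J1  (source Se2 imposes e)
#1 →I1  (I1: I, integral causality)
#0 →J1  (common-f at J1 fixed by 1)
#2 →J1  (J1: bond 1 brought flow, rest push out)
#4 →J1  (1-jn J1 has f-setter on 1)

β0 →J1
β1 →I1
β2 →J1
β3 →J1
β4 →J1
β5 →J1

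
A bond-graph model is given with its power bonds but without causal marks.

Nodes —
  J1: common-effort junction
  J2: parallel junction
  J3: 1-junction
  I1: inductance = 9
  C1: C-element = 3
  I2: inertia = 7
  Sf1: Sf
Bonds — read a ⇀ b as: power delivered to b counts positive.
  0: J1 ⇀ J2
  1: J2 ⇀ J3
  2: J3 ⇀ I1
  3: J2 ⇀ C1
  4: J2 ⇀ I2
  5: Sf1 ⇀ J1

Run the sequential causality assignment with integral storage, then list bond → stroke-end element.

b5 →Sf1  (source Sf1 imposes f)
b0 →J1  (only one effort-in slot at J1)
b2 →I1  (I1 integral (f out))
b1 →J3  (J3: bond 2 brought flow, rest push out)
b3 →J2  (prefer integral on C1)
b4 →I2  (J2: bond 3 brought effort, rest push out)

bond 0 stroke at J1
bond 1 stroke at J3
bond 2 stroke at I1
bond 3 stroke at J2
bond 4 stroke at I2
bond 5 stroke at Sf1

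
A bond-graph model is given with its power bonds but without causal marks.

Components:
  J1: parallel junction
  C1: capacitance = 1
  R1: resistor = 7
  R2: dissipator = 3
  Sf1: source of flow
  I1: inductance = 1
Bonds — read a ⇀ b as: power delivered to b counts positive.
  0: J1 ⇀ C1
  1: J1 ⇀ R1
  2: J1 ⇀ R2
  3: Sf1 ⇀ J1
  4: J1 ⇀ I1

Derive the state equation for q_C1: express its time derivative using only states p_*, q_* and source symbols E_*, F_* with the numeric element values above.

dq_C1/dt = F_Sf1 - p_I1 - 10*q_C1/21

#3 →Sf1  (source Sf1 imposes f)
#0 →J1  (prefer integral on C1)
#1 →R1  (J1: bond 0 brought effort, rest push out)
#2 →R2  (J1 effort already set via bond 0)
#4 →I1  (J1 effort already set via bond 0)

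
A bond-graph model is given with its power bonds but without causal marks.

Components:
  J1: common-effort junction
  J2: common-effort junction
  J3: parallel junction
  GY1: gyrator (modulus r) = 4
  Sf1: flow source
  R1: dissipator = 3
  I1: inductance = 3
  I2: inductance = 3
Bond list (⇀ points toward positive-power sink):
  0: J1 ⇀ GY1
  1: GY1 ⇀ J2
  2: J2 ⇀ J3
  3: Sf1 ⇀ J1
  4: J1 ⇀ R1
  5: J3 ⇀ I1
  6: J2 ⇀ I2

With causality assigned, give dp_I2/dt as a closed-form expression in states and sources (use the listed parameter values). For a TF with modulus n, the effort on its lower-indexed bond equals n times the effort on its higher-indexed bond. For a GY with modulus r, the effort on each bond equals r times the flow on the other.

dp_I2/dt = 4*F_Sf1 - 16*p_I1/9 - 16*p_I2/9

b3 →Sf1  (source Sf1 imposes f)
b5 →I1  (I1 outputs flow p/I1)
b2 →J3  (only one effort-in slot at J3)
b6 →I2  (I2: I, integral causality)
b1 →J2  (J2: last free bond brings effort in)
b0 →J1  (GY1: gyrator matches bond 1)
b4 →R1  (common-e at J1 fixed by 0)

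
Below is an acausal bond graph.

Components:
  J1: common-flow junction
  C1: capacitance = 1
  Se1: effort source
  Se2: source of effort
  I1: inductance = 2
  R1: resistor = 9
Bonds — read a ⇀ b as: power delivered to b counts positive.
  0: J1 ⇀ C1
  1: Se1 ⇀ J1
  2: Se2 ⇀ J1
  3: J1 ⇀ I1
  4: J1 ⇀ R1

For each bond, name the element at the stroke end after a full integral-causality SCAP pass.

#1 stroke at J1  (Se1: effort source, stroke at far end)
#2 stroke at J1  (Se2 (Se) sets effort on bond)
#0 stroke at J1  (C1 integral (e out))
#3 stroke at I1  (prefer integral on I1)
#4 stroke at J1  (J1: bond 3 brought flow, rest push out)

b0 stroke→J1
b1 stroke→J1
b2 stroke→J1
b3 stroke→I1
b4 stroke→J1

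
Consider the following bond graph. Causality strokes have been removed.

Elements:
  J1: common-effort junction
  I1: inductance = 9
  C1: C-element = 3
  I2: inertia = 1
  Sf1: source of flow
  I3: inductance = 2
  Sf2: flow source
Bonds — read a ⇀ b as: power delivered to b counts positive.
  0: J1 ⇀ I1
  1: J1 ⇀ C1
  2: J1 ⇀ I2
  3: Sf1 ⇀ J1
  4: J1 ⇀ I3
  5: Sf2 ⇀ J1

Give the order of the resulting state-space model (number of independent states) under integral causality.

bond 3 |Sf1  (Sf1: flow source, stroke at near end)
bond 5 |Sf2  (Sf2 fixes flow; stroke at Sf2)
bond 0 |I1  (I1: I, integral causality)
bond 1 |J1  (C1 integral (e out))
bond 2 |I2  (0-jn J1 has e-setter on 1)
bond 4 |I3  (0-jn J1 has e-setter on 1)

4  (C1, I1, I2, I3 all integral)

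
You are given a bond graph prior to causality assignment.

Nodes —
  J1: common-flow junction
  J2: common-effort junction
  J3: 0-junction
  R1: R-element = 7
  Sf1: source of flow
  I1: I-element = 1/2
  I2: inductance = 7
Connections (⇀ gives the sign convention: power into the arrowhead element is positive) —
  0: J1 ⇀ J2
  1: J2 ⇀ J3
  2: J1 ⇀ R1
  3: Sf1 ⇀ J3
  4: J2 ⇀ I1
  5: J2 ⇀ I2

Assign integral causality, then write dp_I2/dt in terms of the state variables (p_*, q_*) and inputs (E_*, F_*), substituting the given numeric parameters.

dp_I2/dt = 7*F_Sf1 - 14*p_I1 - p_I2

β3 stroke→Sf1  (Sf1: flow source, stroke at near end)
β1 stroke→J3  (J3: last free bond brings effort in)
β4 stroke→I1  (I1 outputs flow p/I1)
β5 stroke→I2  (I2: I, integral causality)
β0 stroke→J2  (closing 0-jn rule on J2)
β2 stroke→J1  (common-f at J1 fixed by 0)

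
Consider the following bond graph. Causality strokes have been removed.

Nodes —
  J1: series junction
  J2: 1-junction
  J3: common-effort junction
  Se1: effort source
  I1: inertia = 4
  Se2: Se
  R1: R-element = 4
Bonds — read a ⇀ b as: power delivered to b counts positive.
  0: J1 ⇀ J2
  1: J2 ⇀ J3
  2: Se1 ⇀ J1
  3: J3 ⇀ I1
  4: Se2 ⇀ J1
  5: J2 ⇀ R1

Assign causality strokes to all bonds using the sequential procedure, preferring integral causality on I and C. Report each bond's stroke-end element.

β0 stroke→J2
β1 stroke→J3
β2 stroke→J1
β3 stroke→I1
β4 stroke→J1
β5 stroke→J2

b2 →J1  (Se1 (Se) sets effort on bond)
b4 →J1  (Se2 (Se) sets effort on bond)
b0 →J2  (closing 1-jn rule on J1)
b3 →I1  (I1 outputs flow p/I1)
b1 →J3  (J3 needs exactly one e-in)
b5 →J2  (1-jn J2 has f-setter on 1)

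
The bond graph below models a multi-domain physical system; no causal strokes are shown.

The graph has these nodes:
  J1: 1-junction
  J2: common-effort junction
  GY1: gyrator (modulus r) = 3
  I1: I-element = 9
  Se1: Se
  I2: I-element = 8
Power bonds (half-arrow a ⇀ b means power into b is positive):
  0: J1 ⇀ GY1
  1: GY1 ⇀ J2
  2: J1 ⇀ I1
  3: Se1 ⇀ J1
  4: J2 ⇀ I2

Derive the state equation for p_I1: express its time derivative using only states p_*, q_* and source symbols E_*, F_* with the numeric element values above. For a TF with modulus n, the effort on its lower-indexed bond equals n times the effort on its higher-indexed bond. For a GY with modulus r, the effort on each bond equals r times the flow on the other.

dp_I1/dt = E_Se1 - 3*p_I2/8

b3 |J1  (Se1: effort source, stroke at far end)
b2 |I1  (prefer integral on I1)
b0 |J1  (common-f at J1 fixed by 2)
b1 |J2  (GY1 both-in/both-out from 0)
b4 |I2  (J2 effort already set via bond 1)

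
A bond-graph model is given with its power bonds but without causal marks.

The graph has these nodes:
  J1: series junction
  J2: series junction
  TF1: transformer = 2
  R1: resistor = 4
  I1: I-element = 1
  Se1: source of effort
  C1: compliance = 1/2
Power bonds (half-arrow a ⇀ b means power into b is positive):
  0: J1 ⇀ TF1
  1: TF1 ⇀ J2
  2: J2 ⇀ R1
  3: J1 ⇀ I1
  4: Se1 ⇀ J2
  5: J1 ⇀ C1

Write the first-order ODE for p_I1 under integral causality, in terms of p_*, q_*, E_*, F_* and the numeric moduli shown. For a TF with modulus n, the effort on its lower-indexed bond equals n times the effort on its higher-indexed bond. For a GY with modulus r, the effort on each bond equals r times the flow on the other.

dp_I1/dt = 2*E_Se1 - 16*p_I1 - 2*q_C1

#4 stroke→J2  (Se1: effort source, stroke at far end)
#3 stroke→I1  (I1: I, integral causality)
#0 stroke→J1  (J1 flow already set via bond 3)
#5 stroke→J1  (J1: bond 3 brought flow, rest push out)
#1 stroke→TF1  (TF1 one-in-one-out from 0)
#2 stroke→J2  (J2 flow already set via bond 1)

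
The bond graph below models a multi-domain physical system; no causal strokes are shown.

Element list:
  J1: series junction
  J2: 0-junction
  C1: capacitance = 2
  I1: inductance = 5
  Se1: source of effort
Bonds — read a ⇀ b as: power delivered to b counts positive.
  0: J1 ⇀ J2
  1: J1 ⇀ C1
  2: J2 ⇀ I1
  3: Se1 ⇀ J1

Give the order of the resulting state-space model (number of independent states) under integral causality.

#3 |J1  (Se1 (Se) sets effort on bond)
#1 |J1  (C1 integral (e out))
#0 |J2  (J1: last free bond brings flow in)
#2 |I1  (J2: bond 0 brought effort, rest push out)

2  (C1, I1 all integral)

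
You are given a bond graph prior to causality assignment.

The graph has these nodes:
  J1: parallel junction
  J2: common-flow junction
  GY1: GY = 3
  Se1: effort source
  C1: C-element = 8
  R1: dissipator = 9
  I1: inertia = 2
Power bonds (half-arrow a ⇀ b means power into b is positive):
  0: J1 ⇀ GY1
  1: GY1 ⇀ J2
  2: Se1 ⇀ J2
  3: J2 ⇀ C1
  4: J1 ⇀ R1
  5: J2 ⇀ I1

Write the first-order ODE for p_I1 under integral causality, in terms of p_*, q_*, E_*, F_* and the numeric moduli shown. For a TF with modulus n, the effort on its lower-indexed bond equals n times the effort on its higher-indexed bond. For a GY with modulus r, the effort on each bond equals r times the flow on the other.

bond 2 →J2  (source Se1 imposes e)
bond 3 →J2  (C1 outputs effort q/C1)
bond 5 →I1  (I1 integral (f out))
bond 1 →J2  (J2: bond 5 brought flow, rest push out)
bond 0 →J1  (GY1 both-in/both-out from 1)
bond 4 →R1  (J1 effort already set via bond 0)

dp_I1/dt = E_Se1 - p_I1/2 - q_C1/8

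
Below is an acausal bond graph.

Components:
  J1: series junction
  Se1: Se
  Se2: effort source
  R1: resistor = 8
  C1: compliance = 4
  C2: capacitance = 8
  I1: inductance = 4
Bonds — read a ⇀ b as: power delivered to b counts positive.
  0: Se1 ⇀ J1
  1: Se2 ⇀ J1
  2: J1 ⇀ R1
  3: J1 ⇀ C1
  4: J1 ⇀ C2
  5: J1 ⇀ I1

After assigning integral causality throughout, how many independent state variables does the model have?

3  (C1, C2, I1 all integral)

#0 |J1  (source Se1 imposes e)
#1 |J1  (Se2 fixes effort; stroke away)
#3 |J1  (prefer integral on C1)
#4 |J1  (C2 integral (e out))
#5 |I1  (I1 integral (f out))
#2 |J1  (common-f at J1 fixed by 5)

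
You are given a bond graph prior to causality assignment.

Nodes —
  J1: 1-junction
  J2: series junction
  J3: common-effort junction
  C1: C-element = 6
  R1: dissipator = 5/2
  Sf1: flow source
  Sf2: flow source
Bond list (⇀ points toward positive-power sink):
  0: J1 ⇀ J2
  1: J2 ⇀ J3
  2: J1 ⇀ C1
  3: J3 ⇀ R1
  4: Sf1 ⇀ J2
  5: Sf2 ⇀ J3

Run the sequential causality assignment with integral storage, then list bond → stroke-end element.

b4 stroke→Sf1  (source Sf1 imposes f)
b5 stroke→Sf2  (Sf2 (Sf) sets flow on bond)
b0 stroke→J2  (J2: bond 4 brought flow, rest push out)
b1 stroke→J2  (common-f at J2 fixed by 4)
b3 stroke→J3  (only one effort-in slot at J3)
b2 stroke→J1  (common-f at J1 fixed by 0)

β0 →J2
β1 →J2
β2 →J1
β3 →J3
β4 →Sf1
β5 →Sf2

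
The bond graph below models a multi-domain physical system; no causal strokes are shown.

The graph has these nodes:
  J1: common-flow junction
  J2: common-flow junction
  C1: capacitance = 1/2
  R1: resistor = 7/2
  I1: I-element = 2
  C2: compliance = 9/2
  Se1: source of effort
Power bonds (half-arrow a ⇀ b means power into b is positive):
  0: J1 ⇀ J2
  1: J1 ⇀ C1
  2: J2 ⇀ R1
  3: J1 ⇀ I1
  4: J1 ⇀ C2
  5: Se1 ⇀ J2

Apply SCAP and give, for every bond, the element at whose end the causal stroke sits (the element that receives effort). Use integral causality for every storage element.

b0 →J1
b1 →J1
b2 →J2
b3 →I1
b4 →J1
b5 →J2

β5 |J2  (Se1: effort source, stroke at far end)
β1 |J1  (prefer integral on C1)
β3 |I1  (I1: I, integral causality)
β0 |J1  (1-jn J1 has f-setter on 3)
β4 |J1  (common-f at J1 fixed by 3)
β2 |J2  (1-jn J2 has f-setter on 0)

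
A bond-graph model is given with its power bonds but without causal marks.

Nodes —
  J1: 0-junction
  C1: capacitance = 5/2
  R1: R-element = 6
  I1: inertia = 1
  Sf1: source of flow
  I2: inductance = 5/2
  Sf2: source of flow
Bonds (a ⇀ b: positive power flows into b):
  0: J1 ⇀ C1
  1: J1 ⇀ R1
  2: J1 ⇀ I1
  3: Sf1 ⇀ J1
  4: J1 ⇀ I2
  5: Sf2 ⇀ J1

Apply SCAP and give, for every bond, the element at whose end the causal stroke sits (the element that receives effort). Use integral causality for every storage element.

#3 |Sf1  (Sf1 fixes flow; stroke at Sf1)
#5 |Sf2  (Sf2 (Sf) sets flow on bond)
#0 |J1  (C1 outputs effort q/C1)
#1 |R1  (0-jn J1 has e-setter on 0)
#2 |I1  (J1 effort already set via bond 0)
#4 |I2  (0-jn J1 has e-setter on 0)

b0 stroke→J1
b1 stroke→R1
b2 stroke→I1
b3 stroke→Sf1
b4 stroke→I2
b5 stroke→Sf2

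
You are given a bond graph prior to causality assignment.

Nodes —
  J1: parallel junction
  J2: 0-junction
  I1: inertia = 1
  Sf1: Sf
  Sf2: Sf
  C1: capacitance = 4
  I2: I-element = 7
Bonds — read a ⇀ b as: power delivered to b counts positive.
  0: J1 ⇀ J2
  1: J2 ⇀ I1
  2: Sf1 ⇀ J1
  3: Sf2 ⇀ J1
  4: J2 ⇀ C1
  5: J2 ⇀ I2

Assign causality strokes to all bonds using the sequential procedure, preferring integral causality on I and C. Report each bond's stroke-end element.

β0 stroke at J1
β1 stroke at I1
β2 stroke at Sf1
β3 stroke at Sf2
β4 stroke at J2
β5 stroke at I2

#2 stroke at Sf1  (source Sf1 imposes f)
#3 stroke at Sf2  (source Sf2 imposes f)
#0 stroke at J1  (J1: last free bond brings effort in)
#1 stroke at I1  (I1 integral (f out))
#4 stroke at J2  (C1 outputs effort q/C1)
#5 stroke at I2  (common-e at J2 fixed by 4)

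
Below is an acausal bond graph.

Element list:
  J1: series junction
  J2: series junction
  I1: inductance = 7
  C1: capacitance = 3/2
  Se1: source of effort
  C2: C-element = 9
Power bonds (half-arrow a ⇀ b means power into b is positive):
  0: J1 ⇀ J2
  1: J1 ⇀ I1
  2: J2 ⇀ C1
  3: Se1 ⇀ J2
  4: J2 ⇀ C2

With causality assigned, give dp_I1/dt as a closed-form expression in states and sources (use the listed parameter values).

dp_I1/dt = E_Se1 - 2*q_C1/3 - q_C2/9

bond 3 →J2  (Se1: effort source, stroke at far end)
bond 1 →I1  (I1 integral (f out))
bond 0 →J1  (1-jn J1 has f-setter on 1)
bond 2 →J2  (common-f at J2 fixed by 0)
bond 4 →J2  (J2: bond 0 brought flow, rest push out)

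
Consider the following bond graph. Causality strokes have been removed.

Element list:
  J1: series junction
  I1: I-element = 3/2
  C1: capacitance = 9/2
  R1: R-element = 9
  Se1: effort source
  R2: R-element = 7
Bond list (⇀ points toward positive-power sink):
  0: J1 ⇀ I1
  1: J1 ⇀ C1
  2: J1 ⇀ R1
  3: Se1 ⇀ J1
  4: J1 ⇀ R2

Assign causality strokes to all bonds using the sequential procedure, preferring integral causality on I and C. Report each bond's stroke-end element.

bond 3 →J1  (source Se1 imposes e)
bond 0 →I1  (I1: I, integral causality)
bond 1 →J1  (J1 flow already set via bond 0)
bond 2 →J1  (J1 flow already set via bond 0)
bond 4 →J1  (common-f at J1 fixed by 0)

bond 0 |I1
bond 1 |J1
bond 2 |J1
bond 3 |J1
bond 4 |J1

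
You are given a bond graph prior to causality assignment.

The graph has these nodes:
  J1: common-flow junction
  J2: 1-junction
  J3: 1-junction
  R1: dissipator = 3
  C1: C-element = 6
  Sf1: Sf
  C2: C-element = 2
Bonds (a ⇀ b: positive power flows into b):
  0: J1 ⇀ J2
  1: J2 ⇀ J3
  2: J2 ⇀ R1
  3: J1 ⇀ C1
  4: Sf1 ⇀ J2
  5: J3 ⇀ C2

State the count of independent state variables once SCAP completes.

2  (C1, C2 all integral)

bond 4 stroke at Sf1  (Sf1 fixes flow; stroke at Sf1)
bond 0 stroke at J2  (1-jn J2 has f-setter on 4)
bond 1 stroke at J2  (common-f at J2 fixed by 4)
bond 2 stroke at J2  (J2: bond 4 brought flow, rest push out)
bond 5 stroke at J3  (J3 flow already set via bond 1)
bond 3 stroke at J1  (J1: bond 0 brought flow, rest push out)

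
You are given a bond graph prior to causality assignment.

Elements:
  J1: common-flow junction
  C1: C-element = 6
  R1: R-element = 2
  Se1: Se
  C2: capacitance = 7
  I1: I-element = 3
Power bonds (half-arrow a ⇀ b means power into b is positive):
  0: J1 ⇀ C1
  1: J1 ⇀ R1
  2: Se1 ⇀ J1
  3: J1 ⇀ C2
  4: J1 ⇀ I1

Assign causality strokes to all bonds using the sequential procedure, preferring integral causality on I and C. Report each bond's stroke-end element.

β2 |J1  (Se1 (Se) sets effort on bond)
β0 |J1  (C1: C, integral causality)
β3 |J1  (C2: C, integral causality)
β4 |I1  (prefer integral on I1)
β1 |J1  (common-f at J1 fixed by 4)

#0 stroke at J1
#1 stroke at J1
#2 stroke at J1
#3 stroke at J1
#4 stroke at I1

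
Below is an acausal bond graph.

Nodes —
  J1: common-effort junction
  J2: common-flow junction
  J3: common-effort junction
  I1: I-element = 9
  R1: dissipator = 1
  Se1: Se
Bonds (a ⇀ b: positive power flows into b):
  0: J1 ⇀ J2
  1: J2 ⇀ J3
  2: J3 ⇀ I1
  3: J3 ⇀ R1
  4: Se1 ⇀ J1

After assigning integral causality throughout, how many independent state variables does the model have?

bond 4 →J1  (Se1 (Se) sets effort on bond)
bond 0 →J2  (J1 effort already set via bond 4)
bond 1 →J3  (J2 needs exactly one f-in)
bond 2 →I1  (common-e at J3 fixed by 1)
bond 3 →R1  (J3 effort already set via bond 1)

1  (I1 all integral)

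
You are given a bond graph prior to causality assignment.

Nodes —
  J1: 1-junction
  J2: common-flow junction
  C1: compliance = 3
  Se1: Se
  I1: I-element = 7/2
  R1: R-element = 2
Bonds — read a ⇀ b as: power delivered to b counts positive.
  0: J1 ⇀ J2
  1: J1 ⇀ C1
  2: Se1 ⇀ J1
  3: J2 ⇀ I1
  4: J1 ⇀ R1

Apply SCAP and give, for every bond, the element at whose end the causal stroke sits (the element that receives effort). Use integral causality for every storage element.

bond 2 stroke→J1  (Se1 fixes effort; stroke away)
bond 1 stroke→J1  (C1: C, integral causality)
bond 3 stroke→I1  (I1 outputs flow p/I1)
bond 0 stroke→J2  (common-f at J2 fixed by 3)
bond 4 stroke→J1  (common-f at J1 fixed by 0)

bond 0 stroke at J2
bond 1 stroke at J1
bond 2 stroke at J1
bond 3 stroke at I1
bond 4 stroke at J1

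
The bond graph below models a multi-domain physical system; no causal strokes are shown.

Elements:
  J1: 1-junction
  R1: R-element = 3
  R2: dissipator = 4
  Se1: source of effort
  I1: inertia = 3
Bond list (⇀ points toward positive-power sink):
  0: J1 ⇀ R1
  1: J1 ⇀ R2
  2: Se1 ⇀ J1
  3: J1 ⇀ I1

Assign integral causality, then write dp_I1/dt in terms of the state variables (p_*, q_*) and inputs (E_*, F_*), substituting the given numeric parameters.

dp_I1/dt = E_Se1 - 7*p_I1/3

#2 |J1  (Se1 (Se) sets effort on bond)
#3 |I1  (I1 integral (f out))
#0 |J1  (1-jn J1 has f-setter on 3)
#1 |J1  (J1 flow already set via bond 3)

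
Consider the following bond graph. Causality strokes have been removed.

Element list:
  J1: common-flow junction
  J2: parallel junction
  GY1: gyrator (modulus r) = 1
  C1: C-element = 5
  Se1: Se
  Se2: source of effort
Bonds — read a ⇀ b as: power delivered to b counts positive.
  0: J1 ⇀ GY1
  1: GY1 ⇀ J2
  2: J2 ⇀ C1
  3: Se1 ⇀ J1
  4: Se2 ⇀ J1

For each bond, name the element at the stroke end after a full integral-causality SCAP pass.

bond 0 stroke→GY1
bond 1 stroke→GY1
bond 2 stroke→J2
bond 3 stroke→J1
bond 4 stroke→J1

β3 |J1  (Se1 (Se) sets effort on bond)
β4 |J1  (Se2: effort source, stroke at far end)
β0 |GY1  (J1 needs exactly one f-in)
β1 |GY1  (GY GY1: same side as bond 0)
β2 |J2  (only one effort-in slot at J2)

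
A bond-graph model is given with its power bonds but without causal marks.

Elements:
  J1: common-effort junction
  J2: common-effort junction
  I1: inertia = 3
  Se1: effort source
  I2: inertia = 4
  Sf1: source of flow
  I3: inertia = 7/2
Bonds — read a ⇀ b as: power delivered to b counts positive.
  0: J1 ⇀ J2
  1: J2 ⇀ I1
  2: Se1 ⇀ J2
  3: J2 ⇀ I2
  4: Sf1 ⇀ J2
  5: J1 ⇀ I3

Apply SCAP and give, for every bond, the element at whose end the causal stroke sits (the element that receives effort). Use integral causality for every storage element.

#2 stroke→J2  (Se1 fixes effort; stroke away)
#4 stroke→Sf1  (Sf1: flow source, stroke at near end)
#0 stroke→J1  (J2 effort already set via bond 2)
#1 stroke→I1  (0-jn J2 has e-setter on 2)
#3 stroke→I2  (J2: bond 2 brought effort, rest push out)
#5 stroke→I3  (common-e at J1 fixed by 0)

b0 stroke at J1
b1 stroke at I1
b2 stroke at J2
b3 stroke at I2
b4 stroke at Sf1
b5 stroke at I3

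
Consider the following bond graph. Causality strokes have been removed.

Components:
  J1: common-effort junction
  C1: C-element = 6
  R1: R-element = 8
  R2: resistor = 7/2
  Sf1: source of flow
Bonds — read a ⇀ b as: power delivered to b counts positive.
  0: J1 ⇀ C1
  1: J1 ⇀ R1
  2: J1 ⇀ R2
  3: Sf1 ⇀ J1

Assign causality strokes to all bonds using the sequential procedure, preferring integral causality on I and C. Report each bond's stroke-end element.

b0 stroke→J1
b1 stroke→R1
b2 stroke→R2
b3 stroke→Sf1

bond 3 |Sf1  (Sf1: flow source, stroke at near end)
bond 0 |J1  (prefer integral on C1)
bond 1 |R1  (common-e at J1 fixed by 0)
bond 2 |R2  (J1: bond 0 brought effort, rest push out)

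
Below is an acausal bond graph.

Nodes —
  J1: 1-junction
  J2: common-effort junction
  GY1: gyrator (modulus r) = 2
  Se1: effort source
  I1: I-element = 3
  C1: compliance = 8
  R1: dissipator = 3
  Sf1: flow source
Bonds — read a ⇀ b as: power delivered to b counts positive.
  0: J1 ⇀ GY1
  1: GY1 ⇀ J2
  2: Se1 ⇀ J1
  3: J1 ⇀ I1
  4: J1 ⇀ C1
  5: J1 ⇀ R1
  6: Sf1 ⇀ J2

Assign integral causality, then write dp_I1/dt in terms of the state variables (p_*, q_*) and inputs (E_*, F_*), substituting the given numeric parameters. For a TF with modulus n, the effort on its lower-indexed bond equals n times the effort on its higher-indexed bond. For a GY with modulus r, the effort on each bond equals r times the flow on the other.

b2 stroke→J1  (Se1: effort source, stroke at far end)
b6 stroke→Sf1  (Sf1 (Sf) sets flow on bond)
b1 stroke→J2  (closing 0-jn rule on J2)
b0 stroke→J1  (through GY1, causality inverts; strokes same side of GY1)
b3 stroke→I1  (prefer integral on I1)
b4 stroke→J1  (J1: bond 3 brought flow, rest push out)
b5 stroke→J1  (1-jn J1 has f-setter on 3)

dp_I1/dt = E_Se1 + 2*F_Sf1 - p_I1 - q_C1/8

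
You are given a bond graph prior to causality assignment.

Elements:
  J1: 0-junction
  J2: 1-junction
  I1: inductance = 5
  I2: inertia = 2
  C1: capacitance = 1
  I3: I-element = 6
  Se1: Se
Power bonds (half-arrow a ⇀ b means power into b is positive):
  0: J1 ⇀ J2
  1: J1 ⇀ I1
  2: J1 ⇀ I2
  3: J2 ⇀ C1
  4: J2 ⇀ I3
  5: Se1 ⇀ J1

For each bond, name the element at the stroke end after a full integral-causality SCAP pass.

#5 stroke at J1  (Se1: effort source, stroke at far end)
#0 stroke at J2  (J1: bond 5 brought effort, rest push out)
#1 stroke at I1  (J1: bond 5 brought effort, rest push out)
#2 stroke at I2  (J1 effort already set via bond 5)
#3 stroke at J2  (prefer integral on C1)
#4 stroke at I3  (closing 1-jn rule on J2)

bond 0 →J2
bond 1 →I1
bond 2 →I2
bond 3 →J2
bond 4 →I3
bond 5 →J1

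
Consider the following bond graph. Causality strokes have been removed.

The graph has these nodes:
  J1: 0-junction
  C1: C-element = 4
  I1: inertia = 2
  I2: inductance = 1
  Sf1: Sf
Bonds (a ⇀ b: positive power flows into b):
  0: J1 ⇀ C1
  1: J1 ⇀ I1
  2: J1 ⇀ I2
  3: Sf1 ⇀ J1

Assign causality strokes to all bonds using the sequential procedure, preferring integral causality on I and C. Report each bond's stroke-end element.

b3 stroke at Sf1  (Sf1 fixes flow; stroke at Sf1)
b0 stroke at J1  (C1 integral (e out))
b1 stroke at I1  (J1 effort already set via bond 0)
b2 stroke at I2  (common-e at J1 fixed by 0)

#0 stroke→J1
#1 stroke→I1
#2 stroke→I2
#3 stroke→Sf1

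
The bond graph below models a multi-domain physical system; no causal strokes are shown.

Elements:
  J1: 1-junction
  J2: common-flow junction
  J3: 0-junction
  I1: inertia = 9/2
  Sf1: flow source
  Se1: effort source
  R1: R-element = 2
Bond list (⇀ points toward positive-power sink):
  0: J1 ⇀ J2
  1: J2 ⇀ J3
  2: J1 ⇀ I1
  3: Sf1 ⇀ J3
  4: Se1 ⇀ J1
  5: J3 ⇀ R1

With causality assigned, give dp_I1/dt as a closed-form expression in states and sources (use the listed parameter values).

β3 →Sf1  (Sf1 fixes flow; stroke at Sf1)
β4 →J1  (source Se1 imposes e)
β2 →I1  (I1: I, integral causality)
β0 →J1  (1-jn J1 has f-setter on 2)
β1 →J2  (common-f at J2 fixed by 0)
β5 →J3  (J3: last free bond brings effort in)

dp_I1/dt = E_Se1 - 2*F_Sf1 - 4*p_I1/9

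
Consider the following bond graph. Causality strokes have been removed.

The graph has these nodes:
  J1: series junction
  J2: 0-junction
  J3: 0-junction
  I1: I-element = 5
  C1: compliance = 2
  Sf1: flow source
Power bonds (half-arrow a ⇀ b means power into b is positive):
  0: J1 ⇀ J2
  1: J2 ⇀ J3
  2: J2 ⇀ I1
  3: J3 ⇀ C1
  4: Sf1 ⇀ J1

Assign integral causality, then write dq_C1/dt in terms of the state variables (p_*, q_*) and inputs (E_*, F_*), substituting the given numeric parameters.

#4 stroke at Sf1  (Sf1: flow source, stroke at near end)
#0 stroke at J1  (1-jn J1 has f-setter on 4)
#2 stroke at I1  (I1: I, integral causality)
#1 stroke at J2  (J2 needs exactly one e-in)
#3 stroke at J3  (only one effort-in slot at J3)

dq_C1/dt = F_Sf1 - p_I1/5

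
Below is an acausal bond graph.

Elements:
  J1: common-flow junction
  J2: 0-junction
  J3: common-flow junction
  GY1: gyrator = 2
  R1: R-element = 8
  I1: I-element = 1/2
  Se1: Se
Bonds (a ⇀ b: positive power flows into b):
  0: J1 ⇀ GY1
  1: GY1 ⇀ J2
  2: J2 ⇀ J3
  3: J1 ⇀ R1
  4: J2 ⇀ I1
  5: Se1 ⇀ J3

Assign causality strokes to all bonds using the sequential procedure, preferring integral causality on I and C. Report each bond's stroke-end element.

#5 →J3  (Se1 (Se) sets effort on bond)
#2 →J2  (J3 needs exactly one f-in)
#1 →GY1  (common-e at J2 fixed by 2)
#4 →I1  (J2 effort already set via bond 2)
#0 →GY1  (GY GY1: same side as bond 1)
#3 →J1  (common-f at J1 fixed by 0)

b0 stroke at GY1
b1 stroke at GY1
b2 stroke at J2
b3 stroke at J1
b4 stroke at I1
b5 stroke at J3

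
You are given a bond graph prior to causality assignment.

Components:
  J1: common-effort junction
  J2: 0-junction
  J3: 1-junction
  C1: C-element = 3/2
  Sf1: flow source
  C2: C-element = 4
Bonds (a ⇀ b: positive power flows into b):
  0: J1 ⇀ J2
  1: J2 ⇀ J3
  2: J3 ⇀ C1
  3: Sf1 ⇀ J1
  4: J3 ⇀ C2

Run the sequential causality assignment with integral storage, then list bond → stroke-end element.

bond 0 →J1
bond 1 →J2
bond 2 →J3
bond 3 →Sf1
bond 4 →J3

bond 3 |Sf1  (source Sf1 imposes f)
bond 0 |J1  (J1: last free bond brings effort in)
bond 1 |J2  (J2: last free bond brings effort in)
bond 2 |J3  (J3 flow already set via bond 1)
bond 4 |J3  (J3 flow already set via bond 1)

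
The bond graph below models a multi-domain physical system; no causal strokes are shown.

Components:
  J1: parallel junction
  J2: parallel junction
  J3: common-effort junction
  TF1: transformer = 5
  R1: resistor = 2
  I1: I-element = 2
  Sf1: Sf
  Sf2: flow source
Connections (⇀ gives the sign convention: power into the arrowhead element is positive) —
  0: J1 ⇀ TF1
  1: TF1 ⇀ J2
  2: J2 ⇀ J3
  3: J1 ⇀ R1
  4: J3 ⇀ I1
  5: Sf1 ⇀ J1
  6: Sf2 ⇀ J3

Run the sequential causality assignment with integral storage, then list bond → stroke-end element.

β5 →Sf1  (Sf1 fixes flow; stroke at Sf1)
β6 →Sf2  (Sf2 fixes flow; stroke at Sf2)
β4 →I1  (prefer integral on I1)
β2 →J3  (closing 0-jn rule on J3)
β1 →J2  (closing 0-jn rule on J2)
β0 →TF1  (TF1 one-in-one-out from 1)
β3 →J1  (closing 0-jn rule on J1)

#0 →TF1
#1 →J2
#2 →J3
#3 →J1
#4 →I1
#5 →Sf1
#6 →Sf2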